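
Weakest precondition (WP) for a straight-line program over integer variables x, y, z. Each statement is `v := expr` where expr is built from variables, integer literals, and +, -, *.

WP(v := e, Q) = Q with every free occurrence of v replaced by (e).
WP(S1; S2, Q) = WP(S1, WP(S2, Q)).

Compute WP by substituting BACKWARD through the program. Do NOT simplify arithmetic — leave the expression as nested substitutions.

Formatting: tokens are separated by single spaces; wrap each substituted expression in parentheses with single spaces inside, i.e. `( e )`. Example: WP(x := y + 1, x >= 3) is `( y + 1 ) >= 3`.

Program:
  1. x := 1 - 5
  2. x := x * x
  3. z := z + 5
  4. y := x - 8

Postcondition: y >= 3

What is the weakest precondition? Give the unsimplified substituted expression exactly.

post: y >= 3
stmt 4: y := x - 8  -- replace 1 occurrence(s) of y with (x - 8)
  => ( x - 8 ) >= 3
stmt 3: z := z + 5  -- replace 0 occurrence(s) of z with (z + 5)
  => ( x - 8 ) >= 3
stmt 2: x := x * x  -- replace 1 occurrence(s) of x with (x * x)
  => ( ( x * x ) - 8 ) >= 3
stmt 1: x := 1 - 5  -- replace 2 occurrence(s) of x with (1 - 5)
  => ( ( ( 1 - 5 ) * ( 1 - 5 ) ) - 8 ) >= 3

Answer: ( ( ( 1 - 5 ) * ( 1 - 5 ) ) - 8 ) >= 3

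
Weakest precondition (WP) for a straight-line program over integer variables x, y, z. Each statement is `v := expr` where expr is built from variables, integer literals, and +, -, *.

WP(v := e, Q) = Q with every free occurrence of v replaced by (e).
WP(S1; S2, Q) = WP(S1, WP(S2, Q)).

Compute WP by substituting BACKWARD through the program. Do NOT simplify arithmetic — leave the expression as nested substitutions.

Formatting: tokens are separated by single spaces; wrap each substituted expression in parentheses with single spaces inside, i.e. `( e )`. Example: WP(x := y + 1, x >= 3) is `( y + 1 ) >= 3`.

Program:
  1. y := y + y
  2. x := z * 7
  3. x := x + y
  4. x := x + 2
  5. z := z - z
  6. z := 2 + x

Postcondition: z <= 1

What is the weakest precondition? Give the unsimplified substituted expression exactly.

post: z <= 1
stmt 6: z := 2 + x  -- replace 1 occurrence(s) of z with (2 + x)
  => ( 2 + x ) <= 1
stmt 5: z := z - z  -- replace 0 occurrence(s) of z with (z - z)
  => ( 2 + x ) <= 1
stmt 4: x := x + 2  -- replace 1 occurrence(s) of x with (x + 2)
  => ( 2 + ( x + 2 ) ) <= 1
stmt 3: x := x + y  -- replace 1 occurrence(s) of x with (x + y)
  => ( 2 + ( ( x + y ) + 2 ) ) <= 1
stmt 2: x := z * 7  -- replace 1 occurrence(s) of x with (z * 7)
  => ( 2 + ( ( ( z * 7 ) + y ) + 2 ) ) <= 1
stmt 1: y := y + y  -- replace 1 occurrence(s) of y with (y + y)
  => ( 2 + ( ( ( z * 7 ) + ( y + y ) ) + 2 ) ) <= 1

Answer: ( 2 + ( ( ( z * 7 ) + ( y + y ) ) + 2 ) ) <= 1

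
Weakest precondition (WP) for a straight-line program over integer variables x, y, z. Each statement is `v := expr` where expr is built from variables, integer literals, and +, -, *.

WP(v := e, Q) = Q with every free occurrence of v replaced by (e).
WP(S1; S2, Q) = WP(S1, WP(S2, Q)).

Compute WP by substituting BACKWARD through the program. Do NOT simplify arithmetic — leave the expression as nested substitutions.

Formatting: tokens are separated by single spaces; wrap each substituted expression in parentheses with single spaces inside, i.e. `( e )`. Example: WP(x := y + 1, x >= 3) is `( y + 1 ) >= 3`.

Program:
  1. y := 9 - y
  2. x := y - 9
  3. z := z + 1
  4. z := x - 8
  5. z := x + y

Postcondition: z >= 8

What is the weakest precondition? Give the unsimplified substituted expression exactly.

Answer: ( ( ( 9 - y ) - 9 ) + ( 9 - y ) ) >= 8

Derivation:
post: z >= 8
stmt 5: z := x + y  -- replace 1 occurrence(s) of z with (x + y)
  => ( x + y ) >= 8
stmt 4: z := x - 8  -- replace 0 occurrence(s) of z with (x - 8)
  => ( x + y ) >= 8
stmt 3: z := z + 1  -- replace 0 occurrence(s) of z with (z + 1)
  => ( x + y ) >= 8
stmt 2: x := y - 9  -- replace 1 occurrence(s) of x with (y - 9)
  => ( ( y - 9 ) + y ) >= 8
stmt 1: y := 9 - y  -- replace 2 occurrence(s) of y with (9 - y)
  => ( ( ( 9 - y ) - 9 ) + ( 9 - y ) ) >= 8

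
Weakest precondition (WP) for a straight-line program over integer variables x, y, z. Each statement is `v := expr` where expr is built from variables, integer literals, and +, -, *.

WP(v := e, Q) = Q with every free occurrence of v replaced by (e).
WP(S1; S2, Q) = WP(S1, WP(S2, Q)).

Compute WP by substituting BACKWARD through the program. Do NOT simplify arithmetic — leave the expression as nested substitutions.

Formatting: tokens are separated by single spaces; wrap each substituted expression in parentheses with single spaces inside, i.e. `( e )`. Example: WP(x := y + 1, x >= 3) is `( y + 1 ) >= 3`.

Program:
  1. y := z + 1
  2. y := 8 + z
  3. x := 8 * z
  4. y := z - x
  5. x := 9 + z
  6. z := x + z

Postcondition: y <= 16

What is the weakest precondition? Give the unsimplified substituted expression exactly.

post: y <= 16
stmt 6: z := x + z  -- replace 0 occurrence(s) of z with (x + z)
  => y <= 16
stmt 5: x := 9 + z  -- replace 0 occurrence(s) of x with (9 + z)
  => y <= 16
stmt 4: y := z - x  -- replace 1 occurrence(s) of y with (z - x)
  => ( z - x ) <= 16
stmt 3: x := 8 * z  -- replace 1 occurrence(s) of x with (8 * z)
  => ( z - ( 8 * z ) ) <= 16
stmt 2: y := 8 + z  -- replace 0 occurrence(s) of y with (8 + z)
  => ( z - ( 8 * z ) ) <= 16
stmt 1: y := z + 1  -- replace 0 occurrence(s) of y with (z + 1)
  => ( z - ( 8 * z ) ) <= 16

Answer: ( z - ( 8 * z ) ) <= 16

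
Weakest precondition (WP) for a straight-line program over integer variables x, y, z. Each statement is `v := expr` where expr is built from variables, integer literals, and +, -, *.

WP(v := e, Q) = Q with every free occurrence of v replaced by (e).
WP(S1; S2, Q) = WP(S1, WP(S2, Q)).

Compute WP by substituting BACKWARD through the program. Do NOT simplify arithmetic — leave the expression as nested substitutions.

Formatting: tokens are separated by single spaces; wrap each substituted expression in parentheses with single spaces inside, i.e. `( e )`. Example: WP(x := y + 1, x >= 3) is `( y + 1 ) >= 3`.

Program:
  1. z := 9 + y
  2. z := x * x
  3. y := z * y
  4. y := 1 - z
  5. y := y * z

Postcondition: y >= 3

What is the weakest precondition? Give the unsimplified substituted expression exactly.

Answer: ( ( 1 - ( x * x ) ) * ( x * x ) ) >= 3

Derivation:
post: y >= 3
stmt 5: y := y * z  -- replace 1 occurrence(s) of y with (y * z)
  => ( y * z ) >= 3
stmt 4: y := 1 - z  -- replace 1 occurrence(s) of y with (1 - z)
  => ( ( 1 - z ) * z ) >= 3
stmt 3: y := z * y  -- replace 0 occurrence(s) of y with (z * y)
  => ( ( 1 - z ) * z ) >= 3
stmt 2: z := x * x  -- replace 2 occurrence(s) of z with (x * x)
  => ( ( 1 - ( x * x ) ) * ( x * x ) ) >= 3
stmt 1: z := 9 + y  -- replace 0 occurrence(s) of z with (9 + y)
  => ( ( 1 - ( x * x ) ) * ( x * x ) ) >= 3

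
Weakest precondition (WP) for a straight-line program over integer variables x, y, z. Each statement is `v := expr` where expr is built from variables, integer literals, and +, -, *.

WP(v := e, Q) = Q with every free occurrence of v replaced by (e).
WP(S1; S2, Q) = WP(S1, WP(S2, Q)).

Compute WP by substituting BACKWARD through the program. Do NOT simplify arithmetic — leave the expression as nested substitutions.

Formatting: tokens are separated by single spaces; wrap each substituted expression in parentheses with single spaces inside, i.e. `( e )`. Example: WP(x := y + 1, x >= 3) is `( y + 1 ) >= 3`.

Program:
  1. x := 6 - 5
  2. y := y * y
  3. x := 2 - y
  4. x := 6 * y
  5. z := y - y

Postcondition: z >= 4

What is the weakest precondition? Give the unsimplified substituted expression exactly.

Answer: ( ( y * y ) - ( y * y ) ) >= 4

Derivation:
post: z >= 4
stmt 5: z := y - y  -- replace 1 occurrence(s) of z with (y - y)
  => ( y - y ) >= 4
stmt 4: x := 6 * y  -- replace 0 occurrence(s) of x with (6 * y)
  => ( y - y ) >= 4
stmt 3: x := 2 - y  -- replace 0 occurrence(s) of x with (2 - y)
  => ( y - y ) >= 4
stmt 2: y := y * y  -- replace 2 occurrence(s) of y with (y * y)
  => ( ( y * y ) - ( y * y ) ) >= 4
stmt 1: x := 6 - 5  -- replace 0 occurrence(s) of x with (6 - 5)
  => ( ( y * y ) - ( y * y ) ) >= 4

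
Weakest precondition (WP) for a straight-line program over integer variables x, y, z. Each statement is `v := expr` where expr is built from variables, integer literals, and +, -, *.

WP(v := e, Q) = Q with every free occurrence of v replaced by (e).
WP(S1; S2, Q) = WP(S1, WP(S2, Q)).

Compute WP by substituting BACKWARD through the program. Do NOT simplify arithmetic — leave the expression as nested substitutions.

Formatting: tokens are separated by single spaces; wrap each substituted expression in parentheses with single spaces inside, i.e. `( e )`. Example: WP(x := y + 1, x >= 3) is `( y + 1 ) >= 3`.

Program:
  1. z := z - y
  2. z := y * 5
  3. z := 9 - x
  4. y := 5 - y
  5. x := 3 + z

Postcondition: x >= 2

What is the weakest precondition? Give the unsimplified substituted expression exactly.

post: x >= 2
stmt 5: x := 3 + z  -- replace 1 occurrence(s) of x with (3 + z)
  => ( 3 + z ) >= 2
stmt 4: y := 5 - y  -- replace 0 occurrence(s) of y with (5 - y)
  => ( 3 + z ) >= 2
stmt 3: z := 9 - x  -- replace 1 occurrence(s) of z with (9 - x)
  => ( 3 + ( 9 - x ) ) >= 2
stmt 2: z := y * 5  -- replace 0 occurrence(s) of z with (y * 5)
  => ( 3 + ( 9 - x ) ) >= 2
stmt 1: z := z - y  -- replace 0 occurrence(s) of z with (z - y)
  => ( 3 + ( 9 - x ) ) >= 2

Answer: ( 3 + ( 9 - x ) ) >= 2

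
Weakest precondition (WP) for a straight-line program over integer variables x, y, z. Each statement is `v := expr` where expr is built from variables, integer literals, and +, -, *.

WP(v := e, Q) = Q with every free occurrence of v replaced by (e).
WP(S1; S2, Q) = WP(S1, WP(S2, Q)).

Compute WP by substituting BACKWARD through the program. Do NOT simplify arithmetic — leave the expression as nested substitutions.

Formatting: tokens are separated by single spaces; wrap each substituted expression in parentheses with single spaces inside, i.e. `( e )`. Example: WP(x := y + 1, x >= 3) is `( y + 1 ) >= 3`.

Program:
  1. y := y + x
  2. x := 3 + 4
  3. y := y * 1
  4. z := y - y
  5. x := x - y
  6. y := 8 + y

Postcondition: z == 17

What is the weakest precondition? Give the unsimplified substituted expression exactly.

post: z == 17
stmt 6: y := 8 + y  -- replace 0 occurrence(s) of y with (8 + y)
  => z == 17
stmt 5: x := x - y  -- replace 0 occurrence(s) of x with (x - y)
  => z == 17
stmt 4: z := y - y  -- replace 1 occurrence(s) of z with (y - y)
  => ( y - y ) == 17
stmt 3: y := y * 1  -- replace 2 occurrence(s) of y with (y * 1)
  => ( ( y * 1 ) - ( y * 1 ) ) == 17
stmt 2: x := 3 + 4  -- replace 0 occurrence(s) of x with (3 + 4)
  => ( ( y * 1 ) - ( y * 1 ) ) == 17
stmt 1: y := y + x  -- replace 2 occurrence(s) of y with (y + x)
  => ( ( ( y + x ) * 1 ) - ( ( y + x ) * 1 ) ) == 17

Answer: ( ( ( y + x ) * 1 ) - ( ( y + x ) * 1 ) ) == 17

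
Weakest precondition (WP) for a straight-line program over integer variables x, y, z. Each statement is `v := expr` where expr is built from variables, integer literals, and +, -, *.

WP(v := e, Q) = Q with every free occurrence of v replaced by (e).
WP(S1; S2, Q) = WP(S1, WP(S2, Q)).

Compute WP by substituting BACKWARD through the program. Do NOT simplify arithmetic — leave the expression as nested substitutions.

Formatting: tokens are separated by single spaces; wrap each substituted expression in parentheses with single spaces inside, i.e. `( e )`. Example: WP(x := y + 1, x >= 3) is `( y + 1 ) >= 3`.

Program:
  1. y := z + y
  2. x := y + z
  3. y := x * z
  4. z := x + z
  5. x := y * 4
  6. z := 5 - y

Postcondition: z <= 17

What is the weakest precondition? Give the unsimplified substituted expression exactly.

post: z <= 17
stmt 6: z := 5 - y  -- replace 1 occurrence(s) of z with (5 - y)
  => ( 5 - y ) <= 17
stmt 5: x := y * 4  -- replace 0 occurrence(s) of x with (y * 4)
  => ( 5 - y ) <= 17
stmt 4: z := x + z  -- replace 0 occurrence(s) of z with (x + z)
  => ( 5 - y ) <= 17
stmt 3: y := x * z  -- replace 1 occurrence(s) of y with (x * z)
  => ( 5 - ( x * z ) ) <= 17
stmt 2: x := y + z  -- replace 1 occurrence(s) of x with (y + z)
  => ( 5 - ( ( y + z ) * z ) ) <= 17
stmt 1: y := z + y  -- replace 1 occurrence(s) of y with (z + y)
  => ( 5 - ( ( ( z + y ) + z ) * z ) ) <= 17

Answer: ( 5 - ( ( ( z + y ) + z ) * z ) ) <= 17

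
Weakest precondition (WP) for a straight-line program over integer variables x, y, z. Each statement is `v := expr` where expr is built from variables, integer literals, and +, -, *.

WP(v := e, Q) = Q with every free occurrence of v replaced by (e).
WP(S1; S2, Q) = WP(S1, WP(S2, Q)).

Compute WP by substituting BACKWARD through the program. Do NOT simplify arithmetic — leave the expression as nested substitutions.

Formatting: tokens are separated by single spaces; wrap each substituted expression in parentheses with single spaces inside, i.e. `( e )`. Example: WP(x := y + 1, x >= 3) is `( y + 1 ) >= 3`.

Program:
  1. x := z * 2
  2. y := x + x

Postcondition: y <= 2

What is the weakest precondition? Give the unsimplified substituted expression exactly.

Answer: ( ( z * 2 ) + ( z * 2 ) ) <= 2

Derivation:
post: y <= 2
stmt 2: y := x + x  -- replace 1 occurrence(s) of y with (x + x)
  => ( x + x ) <= 2
stmt 1: x := z * 2  -- replace 2 occurrence(s) of x with (z * 2)
  => ( ( z * 2 ) + ( z * 2 ) ) <= 2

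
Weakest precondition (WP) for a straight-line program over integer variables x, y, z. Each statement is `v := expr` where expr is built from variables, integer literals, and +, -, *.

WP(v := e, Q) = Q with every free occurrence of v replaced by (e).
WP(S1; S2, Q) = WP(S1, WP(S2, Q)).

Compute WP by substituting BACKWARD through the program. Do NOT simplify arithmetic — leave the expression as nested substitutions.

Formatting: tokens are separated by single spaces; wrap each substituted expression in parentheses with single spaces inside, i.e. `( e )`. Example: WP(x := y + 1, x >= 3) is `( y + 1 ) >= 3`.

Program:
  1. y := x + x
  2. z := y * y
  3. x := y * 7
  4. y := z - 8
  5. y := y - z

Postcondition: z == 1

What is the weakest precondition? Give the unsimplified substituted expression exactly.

Answer: ( ( x + x ) * ( x + x ) ) == 1

Derivation:
post: z == 1
stmt 5: y := y - z  -- replace 0 occurrence(s) of y with (y - z)
  => z == 1
stmt 4: y := z - 8  -- replace 0 occurrence(s) of y with (z - 8)
  => z == 1
stmt 3: x := y * 7  -- replace 0 occurrence(s) of x with (y * 7)
  => z == 1
stmt 2: z := y * y  -- replace 1 occurrence(s) of z with (y * y)
  => ( y * y ) == 1
stmt 1: y := x + x  -- replace 2 occurrence(s) of y with (x + x)
  => ( ( x + x ) * ( x + x ) ) == 1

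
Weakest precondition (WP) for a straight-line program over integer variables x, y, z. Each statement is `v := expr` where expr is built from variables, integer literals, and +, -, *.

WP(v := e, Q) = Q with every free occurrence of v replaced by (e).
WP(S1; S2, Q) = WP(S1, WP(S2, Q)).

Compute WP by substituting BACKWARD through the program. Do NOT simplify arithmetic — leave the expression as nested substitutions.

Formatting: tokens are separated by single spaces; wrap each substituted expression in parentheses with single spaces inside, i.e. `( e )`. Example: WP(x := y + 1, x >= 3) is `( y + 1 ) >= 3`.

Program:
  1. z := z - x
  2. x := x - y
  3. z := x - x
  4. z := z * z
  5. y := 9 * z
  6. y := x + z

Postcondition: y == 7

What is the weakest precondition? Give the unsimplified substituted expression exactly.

post: y == 7
stmt 6: y := x + z  -- replace 1 occurrence(s) of y with (x + z)
  => ( x + z ) == 7
stmt 5: y := 9 * z  -- replace 0 occurrence(s) of y with (9 * z)
  => ( x + z ) == 7
stmt 4: z := z * z  -- replace 1 occurrence(s) of z with (z * z)
  => ( x + ( z * z ) ) == 7
stmt 3: z := x - x  -- replace 2 occurrence(s) of z with (x - x)
  => ( x + ( ( x - x ) * ( x - x ) ) ) == 7
stmt 2: x := x - y  -- replace 5 occurrence(s) of x with (x - y)
  => ( ( x - y ) + ( ( ( x - y ) - ( x - y ) ) * ( ( x - y ) - ( x - y ) ) ) ) == 7
stmt 1: z := z - x  -- replace 0 occurrence(s) of z with (z - x)
  => ( ( x - y ) + ( ( ( x - y ) - ( x - y ) ) * ( ( x - y ) - ( x - y ) ) ) ) == 7

Answer: ( ( x - y ) + ( ( ( x - y ) - ( x - y ) ) * ( ( x - y ) - ( x - y ) ) ) ) == 7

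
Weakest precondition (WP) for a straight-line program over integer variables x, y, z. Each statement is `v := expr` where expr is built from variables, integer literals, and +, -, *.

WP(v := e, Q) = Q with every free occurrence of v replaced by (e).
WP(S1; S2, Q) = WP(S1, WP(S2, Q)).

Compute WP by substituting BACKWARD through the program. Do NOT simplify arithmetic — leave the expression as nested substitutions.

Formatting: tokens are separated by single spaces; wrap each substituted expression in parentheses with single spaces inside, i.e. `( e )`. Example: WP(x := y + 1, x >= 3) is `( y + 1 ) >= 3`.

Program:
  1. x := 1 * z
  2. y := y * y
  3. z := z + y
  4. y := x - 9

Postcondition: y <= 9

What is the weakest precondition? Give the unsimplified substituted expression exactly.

post: y <= 9
stmt 4: y := x - 9  -- replace 1 occurrence(s) of y with (x - 9)
  => ( x - 9 ) <= 9
stmt 3: z := z + y  -- replace 0 occurrence(s) of z with (z + y)
  => ( x - 9 ) <= 9
stmt 2: y := y * y  -- replace 0 occurrence(s) of y with (y * y)
  => ( x - 9 ) <= 9
stmt 1: x := 1 * z  -- replace 1 occurrence(s) of x with (1 * z)
  => ( ( 1 * z ) - 9 ) <= 9

Answer: ( ( 1 * z ) - 9 ) <= 9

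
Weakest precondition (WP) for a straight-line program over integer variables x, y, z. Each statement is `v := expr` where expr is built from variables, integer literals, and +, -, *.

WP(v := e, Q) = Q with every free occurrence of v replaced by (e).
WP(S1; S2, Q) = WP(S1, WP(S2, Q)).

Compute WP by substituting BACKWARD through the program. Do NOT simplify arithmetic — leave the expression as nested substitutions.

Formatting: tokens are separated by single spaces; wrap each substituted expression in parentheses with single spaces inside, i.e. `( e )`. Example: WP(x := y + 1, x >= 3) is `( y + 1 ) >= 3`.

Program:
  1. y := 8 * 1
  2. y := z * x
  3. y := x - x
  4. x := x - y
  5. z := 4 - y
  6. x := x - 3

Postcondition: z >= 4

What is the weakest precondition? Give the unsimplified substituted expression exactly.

Answer: ( 4 - ( x - x ) ) >= 4

Derivation:
post: z >= 4
stmt 6: x := x - 3  -- replace 0 occurrence(s) of x with (x - 3)
  => z >= 4
stmt 5: z := 4 - y  -- replace 1 occurrence(s) of z with (4 - y)
  => ( 4 - y ) >= 4
stmt 4: x := x - y  -- replace 0 occurrence(s) of x with (x - y)
  => ( 4 - y ) >= 4
stmt 3: y := x - x  -- replace 1 occurrence(s) of y with (x - x)
  => ( 4 - ( x - x ) ) >= 4
stmt 2: y := z * x  -- replace 0 occurrence(s) of y with (z * x)
  => ( 4 - ( x - x ) ) >= 4
stmt 1: y := 8 * 1  -- replace 0 occurrence(s) of y with (8 * 1)
  => ( 4 - ( x - x ) ) >= 4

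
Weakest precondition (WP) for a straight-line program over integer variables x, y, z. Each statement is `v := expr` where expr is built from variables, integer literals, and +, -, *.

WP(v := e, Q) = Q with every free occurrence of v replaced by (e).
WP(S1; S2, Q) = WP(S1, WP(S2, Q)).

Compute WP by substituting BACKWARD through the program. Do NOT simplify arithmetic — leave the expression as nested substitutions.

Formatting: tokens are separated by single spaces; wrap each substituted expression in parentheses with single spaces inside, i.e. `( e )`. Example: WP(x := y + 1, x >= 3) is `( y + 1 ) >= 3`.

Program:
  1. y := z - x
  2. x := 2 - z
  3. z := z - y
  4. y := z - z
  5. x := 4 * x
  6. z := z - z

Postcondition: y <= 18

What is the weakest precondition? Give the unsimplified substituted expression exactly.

post: y <= 18
stmt 6: z := z - z  -- replace 0 occurrence(s) of z with (z - z)
  => y <= 18
stmt 5: x := 4 * x  -- replace 0 occurrence(s) of x with (4 * x)
  => y <= 18
stmt 4: y := z - z  -- replace 1 occurrence(s) of y with (z - z)
  => ( z - z ) <= 18
stmt 3: z := z - y  -- replace 2 occurrence(s) of z with (z - y)
  => ( ( z - y ) - ( z - y ) ) <= 18
stmt 2: x := 2 - z  -- replace 0 occurrence(s) of x with (2 - z)
  => ( ( z - y ) - ( z - y ) ) <= 18
stmt 1: y := z - x  -- replace 2 occurrence(s) of y with (z - x)
  => ( ( z - ( z - x ) ) - ( z - ( z - x ) ) ) <= 18

Answer: ( ( z - ( z - x ) ) - ( z - ( z - x ) ) ) <= 18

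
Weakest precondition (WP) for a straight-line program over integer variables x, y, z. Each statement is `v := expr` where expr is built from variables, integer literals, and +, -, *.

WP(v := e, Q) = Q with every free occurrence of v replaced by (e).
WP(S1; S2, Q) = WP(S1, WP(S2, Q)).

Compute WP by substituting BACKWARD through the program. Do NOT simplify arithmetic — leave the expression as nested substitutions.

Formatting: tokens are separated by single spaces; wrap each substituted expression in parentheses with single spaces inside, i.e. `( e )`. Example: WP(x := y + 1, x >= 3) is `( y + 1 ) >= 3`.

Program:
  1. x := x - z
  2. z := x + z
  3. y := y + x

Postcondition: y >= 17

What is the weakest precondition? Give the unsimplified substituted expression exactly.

Answer: ( y + ( x - z ) ) >= 17

Derivation:
post: y >= 17
stmt 3: y := y + x  -- replace 1 occurrence(s) of y with (y + x)
  => ( y + x ) >= 17
stmt 2: z := x + z  -- replace 0 occurrence(s) of z with (x + z)
  => ( y + x ) >= 17
stmt 1: x := x - z  -- replace 1 occurrence(s) of x with (x - z)
  => ( y + ( x - z ) ) >= 17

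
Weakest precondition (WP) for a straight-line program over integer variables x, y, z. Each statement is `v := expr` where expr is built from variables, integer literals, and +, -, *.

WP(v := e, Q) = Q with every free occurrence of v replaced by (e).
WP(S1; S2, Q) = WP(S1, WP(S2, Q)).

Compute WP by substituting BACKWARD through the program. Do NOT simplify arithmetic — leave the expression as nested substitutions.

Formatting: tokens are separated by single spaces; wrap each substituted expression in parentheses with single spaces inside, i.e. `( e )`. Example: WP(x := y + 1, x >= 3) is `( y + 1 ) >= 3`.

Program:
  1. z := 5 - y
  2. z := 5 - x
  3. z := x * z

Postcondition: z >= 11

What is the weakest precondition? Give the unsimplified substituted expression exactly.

Answer: ( x * ( 5 - x ) ) >= 11

Derivation:
post: z >= 11
stmt 3: z := x * z  -- replace 1 occurrence(s) of z with (x * z)
  => ( x * z ) >= 11
stmt 2: z := 5 - x  -- replace 1 occurrence(s) of z with (5 - x)
  => ( x * ( 5 - x ) ) >= 11
stmt 1: z := 5 - y  -- replace 0 occurrence(s) of z with (5 - y)
  => ( x * ( 5 - x ) ) >= 11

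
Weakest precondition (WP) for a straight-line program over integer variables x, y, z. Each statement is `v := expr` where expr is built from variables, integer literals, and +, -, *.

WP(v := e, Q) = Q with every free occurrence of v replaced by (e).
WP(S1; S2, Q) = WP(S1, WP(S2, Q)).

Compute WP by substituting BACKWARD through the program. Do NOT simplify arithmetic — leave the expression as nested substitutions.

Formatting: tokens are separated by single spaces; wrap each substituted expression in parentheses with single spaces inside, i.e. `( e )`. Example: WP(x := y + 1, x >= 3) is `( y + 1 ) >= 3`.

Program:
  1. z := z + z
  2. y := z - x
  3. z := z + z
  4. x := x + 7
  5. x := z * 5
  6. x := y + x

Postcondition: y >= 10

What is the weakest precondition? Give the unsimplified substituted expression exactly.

post: y >= 10
stmt 6: x := y + x  -- replace 0 occurrence(s) of x with (y + x)
  => y >= 10
stmt 5: x := z * 5  -- replace 0 occurrence(s) of x with (z * 5)
  => y >= 10
stmt 4: x := x + 7  -- replace 0 occurrence(s) of x with (x + 7)
  => y >= 10
stmt 3: z := z + z  -- replace 0 occurrence(s) of z with (z + z)
  => y >= 10
stmt 2: y := z - x  -- replace 1 occurrence(s) of y with (z - x)
  => ( z - x ) >= 10
stmt 1: z := z + z  -- replace 1 occurrence(s) of z with (z + z)
  => ( ( z + z ) - x ) >= 10

Answer: ( ( z + z ) - x ) >= 10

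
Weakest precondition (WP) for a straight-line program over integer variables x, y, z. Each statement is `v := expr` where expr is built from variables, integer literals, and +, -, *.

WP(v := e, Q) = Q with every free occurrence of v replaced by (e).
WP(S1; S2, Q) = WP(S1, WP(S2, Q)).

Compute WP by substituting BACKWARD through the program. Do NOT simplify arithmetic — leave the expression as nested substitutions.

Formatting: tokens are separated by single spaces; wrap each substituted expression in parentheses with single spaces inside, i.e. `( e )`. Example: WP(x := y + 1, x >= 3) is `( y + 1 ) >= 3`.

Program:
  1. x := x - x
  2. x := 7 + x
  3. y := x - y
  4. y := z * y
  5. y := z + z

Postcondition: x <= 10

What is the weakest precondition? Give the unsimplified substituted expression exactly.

post: x <= 10
stmt 5: y := z + z  -- replace 0 occurrence(s) of y with (z + z)
  => x <= 10
stmt 4: y := z * y  -- replace 0 occurrence(s) of y with (z * y)
  => x <= 10
stmt 3: y := x - y  -- replace 0 occurrence(s) of y with (x - y)
  => x <= 10
stmt 2: x := 7 + x  -- replace 1 occurrence(s) of x with (7 + x)
  => ( 7 + x ) <= 10
stmt 1: x := x - x  -- replace 1 occurrence(s) of x with (x - x)
  => ( 7 + ( x - x ) ) <= 10

Answer: ( 7 + ( x - x ) ) <= 10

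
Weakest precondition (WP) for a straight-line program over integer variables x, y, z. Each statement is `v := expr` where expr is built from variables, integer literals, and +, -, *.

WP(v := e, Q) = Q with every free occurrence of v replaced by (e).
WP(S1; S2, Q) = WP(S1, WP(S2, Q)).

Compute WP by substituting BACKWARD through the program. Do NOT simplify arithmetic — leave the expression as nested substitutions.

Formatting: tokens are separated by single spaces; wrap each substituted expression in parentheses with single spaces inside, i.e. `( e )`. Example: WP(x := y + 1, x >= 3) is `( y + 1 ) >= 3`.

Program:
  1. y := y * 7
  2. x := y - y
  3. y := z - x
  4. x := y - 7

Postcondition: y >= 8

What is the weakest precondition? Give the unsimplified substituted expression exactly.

post: y >= 8
stmt 4: x := y - 7  -- replace 0 occurrence(s) of x with (y - 7)
  => y >= 8
stmt 3: y := z - x  -- replace 1 occurrence(s) of y with (z - x)
  => ( z - x ) >= 8
stmt 2: x := y - y  -- replace 1 occurrence(s) of x with (y - y)
  => ( z - ( y - y ) ) >= 8
stmt 1: y := y * 7  -- replace 2 occurrence(s) of y with (y * 7)
  => ( z - ( ( y * 7 ) - ( y * 7 ) ) ) >= 8

Answer: ( z - ( ( y * 7 ) - ( y * 7 ) ) ) >= 8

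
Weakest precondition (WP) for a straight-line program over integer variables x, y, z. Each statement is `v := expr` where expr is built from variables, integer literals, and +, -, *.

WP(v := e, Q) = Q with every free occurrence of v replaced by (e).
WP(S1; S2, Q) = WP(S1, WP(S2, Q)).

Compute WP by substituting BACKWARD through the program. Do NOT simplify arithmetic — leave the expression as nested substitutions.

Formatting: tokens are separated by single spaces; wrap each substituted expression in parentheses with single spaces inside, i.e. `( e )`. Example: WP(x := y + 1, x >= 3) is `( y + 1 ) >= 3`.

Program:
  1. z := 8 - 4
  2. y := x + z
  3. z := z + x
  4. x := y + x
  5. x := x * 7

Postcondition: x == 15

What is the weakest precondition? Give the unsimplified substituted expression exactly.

post: x == 15
stmt 5: x := x * 7  -- replace 1 occurrence(s) of x with (x * 7)
  => ( x * 7 ) == 15
stmt 4: x := y + x  -- replace 1 occurrence(s) of x with (y + x)
  => ( ( y + x ) * 7 ) == 15
stmt 3: z := z + x  -- replace 0 occurrence(s) of z with (z + x)
  => ( ( y + x ) * 7 ) == 15
stmt 2: y := x + z  -- replace 1 occurrence(s) of y with (x + z)
  => ( ( ( x + z ) + x ) * 7 ) == 15
stmt 1: z := 8 - 4  -- replace 1 occurrence(s) of z with (8 - 4)
  => ( ( ( x + ( 8 - 4 ) ) + x ) * 7 ) == 15

Answer: ( ( ( x + ( 8 - 4 ) ) + x ) * 7 ) == 15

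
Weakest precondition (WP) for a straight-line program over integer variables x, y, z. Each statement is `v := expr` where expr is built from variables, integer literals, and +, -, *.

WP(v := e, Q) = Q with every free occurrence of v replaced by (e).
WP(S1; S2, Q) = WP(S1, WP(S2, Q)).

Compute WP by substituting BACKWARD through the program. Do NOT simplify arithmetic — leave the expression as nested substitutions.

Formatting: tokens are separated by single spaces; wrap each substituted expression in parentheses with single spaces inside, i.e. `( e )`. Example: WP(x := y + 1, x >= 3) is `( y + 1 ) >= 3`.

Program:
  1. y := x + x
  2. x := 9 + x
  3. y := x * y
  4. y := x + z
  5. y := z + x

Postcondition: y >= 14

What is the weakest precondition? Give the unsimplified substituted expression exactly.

Answer: ( z + ( 9 + x ) ) >= 14

Derivation:
post: y >= 14
stmt 5: y := z + x  -- replace 1 occurrence(s) of y with (z + x)
  => ( z + x ) >= 14
stmt 4: y := x + z  -- replace 0 occurrence(s) of y with (x + z)
  => ( z + x ) >= 14
stmt 3: y := x * y  -- replace 0 occurrence(s) of y with (x * y)
  => ( z + x ) >= 14
stmt 2: x := 9 + x  -- replace 1 occurrence(s) of x with (9 + x)
  => ( z + ( 9 + x ) ) >= 14
stmt 1: y := x + x  -- replace 0 occurrence(s) of y with (x + x)
  => ( z + ( 9 + x ) ) >= 14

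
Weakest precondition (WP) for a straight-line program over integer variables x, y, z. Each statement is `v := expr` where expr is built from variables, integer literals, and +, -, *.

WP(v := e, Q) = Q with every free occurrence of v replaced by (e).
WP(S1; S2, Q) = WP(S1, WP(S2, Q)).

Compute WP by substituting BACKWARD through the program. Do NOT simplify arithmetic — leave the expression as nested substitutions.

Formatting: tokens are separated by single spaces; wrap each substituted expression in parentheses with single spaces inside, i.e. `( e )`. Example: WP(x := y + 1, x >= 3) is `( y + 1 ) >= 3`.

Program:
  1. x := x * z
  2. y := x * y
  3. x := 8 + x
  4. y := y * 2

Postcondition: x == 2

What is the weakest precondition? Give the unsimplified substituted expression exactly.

Answer: ( 8 + ( x * z ) ) == 2

Derivation:
post: x == 2
stmt 4: y := y * 2  -- replace 0 occurrence(s) of y with (y * 2)
  => x == 2
stmt 3: x := 8 + x  -- replace 1 occurrence(s) of x with (8 + x)
  => ( 8 + x ) == 2
stmt 2: y := x * y  -- replace 0 occurrence(s) of y with (x * y)
  => ( 8 + x ) == 2
stmt 1: x := x * z  -- replace 1 occurrence(s) of x with (x * z)
  => ( 8 + ( x * z ) ) == 2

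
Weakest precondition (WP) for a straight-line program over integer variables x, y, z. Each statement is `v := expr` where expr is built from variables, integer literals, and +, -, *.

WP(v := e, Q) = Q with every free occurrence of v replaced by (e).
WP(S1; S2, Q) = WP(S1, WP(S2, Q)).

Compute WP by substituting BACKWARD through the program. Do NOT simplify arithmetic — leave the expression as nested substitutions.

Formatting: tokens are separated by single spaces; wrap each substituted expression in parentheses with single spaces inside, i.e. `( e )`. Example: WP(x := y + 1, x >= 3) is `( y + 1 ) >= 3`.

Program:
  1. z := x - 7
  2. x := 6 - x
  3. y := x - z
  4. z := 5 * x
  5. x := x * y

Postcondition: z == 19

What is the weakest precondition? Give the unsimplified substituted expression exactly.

Answer: ( 5 * ( 6 - x ) ) == 19

Derivation:
post: z == 19
stmt 5: x := x * y  -- replace 0 occurrence(s) of x with (x * y)
  => z == 19
stmt 4: z := 5 * x  -- replace 1 occurrence(s) of z with (5 * x)
  => ( 5 * x ) == 19
stmt 3: y := x - z  -- replace 0 occurrence(s) of y with (x - z)
  => ( 5 * x ) == 19
stmt 2: x := 6 - x  -- replace 1 occurrence(s) of x with (6 - x)
  => ( 5 * ( 6 - x ) ) == 19
stmt 1: z := x - 7  -- replace 0 occurrence(s) of z with (x - 7)
  => ( 5 * ( 6 - x ) ) == 19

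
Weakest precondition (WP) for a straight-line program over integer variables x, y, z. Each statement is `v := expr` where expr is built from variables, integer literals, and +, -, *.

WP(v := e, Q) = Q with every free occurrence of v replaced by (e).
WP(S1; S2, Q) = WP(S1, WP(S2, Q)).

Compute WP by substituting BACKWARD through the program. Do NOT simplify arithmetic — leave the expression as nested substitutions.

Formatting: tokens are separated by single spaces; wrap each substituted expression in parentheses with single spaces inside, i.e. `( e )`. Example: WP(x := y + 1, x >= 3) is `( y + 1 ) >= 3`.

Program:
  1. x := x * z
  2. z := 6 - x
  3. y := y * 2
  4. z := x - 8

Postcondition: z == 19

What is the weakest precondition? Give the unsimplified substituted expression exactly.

Answer: ( ( x * z ) - 8 ) == 19

Derivation:
post: z == 19
stmt 4: z := x - 8  -- replace 1 occurrence(s) of z with (x - 8)
  => ( x - 8 ) == 19
stmt 3: y := y * 2  -- replace 0 occurrence(s) of y with (y * 2)
  => ( x - 8 ) == 19
stmt 2: z := 6 - x  -- replace 0 occurrence(s) of z with (6 - x)
  => ( x - 8 ) == 19
stmt 1: x := x * z  -- replace 1 occurrence(s) of x with (x * z)
  => ( ( x * z ) - 8 ) == 19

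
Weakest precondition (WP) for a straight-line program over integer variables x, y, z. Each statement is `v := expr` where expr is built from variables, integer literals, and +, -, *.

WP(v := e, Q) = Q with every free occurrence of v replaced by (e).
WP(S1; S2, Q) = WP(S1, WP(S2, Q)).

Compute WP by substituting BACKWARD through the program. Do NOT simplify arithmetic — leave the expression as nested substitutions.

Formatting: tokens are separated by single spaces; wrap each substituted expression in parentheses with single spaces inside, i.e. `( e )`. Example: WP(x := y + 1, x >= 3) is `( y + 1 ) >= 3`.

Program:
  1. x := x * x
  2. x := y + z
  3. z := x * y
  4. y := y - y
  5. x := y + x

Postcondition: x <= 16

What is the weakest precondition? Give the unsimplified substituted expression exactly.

Answer: ( ( y - y ) + ( y + z ) ) <= 16

Derivation:
post: x <= 16
stmt 5: x := y + x  -- replace 1 occurrence(s) of x with (y + x)
  => ( y + x ) <= 16
stmt 4: y := y - y  -- replace 1 occurrence(s) of y with (y - y)
  => ( ( y - y ) + x ) <= 16
stmt 3: z := x * y  -- replace 0 occurrence(s) of z with (x * y)
  => ( ( y - y ) + x ) <= 16
stmt 2: x := y + z  -- replace 1 occurrence(s) of x with (y + z)
  => ( ( y - y ) + ( y + z ) ) <= 16
stmt 1: x := x * x  -- replace 0 occurrence(s) of x with (x * x)
  => ( ( y - y ) + ( y + z ) ) <= 16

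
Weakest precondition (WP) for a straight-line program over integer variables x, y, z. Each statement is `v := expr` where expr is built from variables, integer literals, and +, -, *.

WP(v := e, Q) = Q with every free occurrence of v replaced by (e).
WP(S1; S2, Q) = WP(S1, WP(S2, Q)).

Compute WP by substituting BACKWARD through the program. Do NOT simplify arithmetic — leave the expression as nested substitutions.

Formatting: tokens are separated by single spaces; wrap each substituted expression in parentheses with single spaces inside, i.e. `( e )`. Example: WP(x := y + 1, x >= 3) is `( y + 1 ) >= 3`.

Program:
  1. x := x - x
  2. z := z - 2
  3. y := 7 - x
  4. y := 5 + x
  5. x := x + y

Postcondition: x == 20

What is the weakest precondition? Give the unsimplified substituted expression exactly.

Answer: ( ( x - x ) + ( 5 + ( x - x ) ) ) == 20

Derivation:
post: x == 20
stmt 5: x := x + y  -- replace 1 occurrence(s) of x with (x + y)
  => ( x + y ) == 20
stmt 4: y := 5 + x  -- replace 1 occurrence(s) of y with (5 + x)
  => ( x + ( 5 + x ) ) == 20
stmt 3: y := 7 - x  -- replace 0 occurrence(s) of y with (7 - x)
  => ( x + ( 5 + x ) ) == 20
stmt 2: z := z - 2  -- replace 0 occurrence(s) of z with (z - 2)
  => ( x + ( 5 + x ) ) == 20
stmt 1: x := x - x  -- replace 2 occurrence(s) of x with (x - x)
  => ( ( x - x ) + ( 5 + ( x - x ) ) ) == 20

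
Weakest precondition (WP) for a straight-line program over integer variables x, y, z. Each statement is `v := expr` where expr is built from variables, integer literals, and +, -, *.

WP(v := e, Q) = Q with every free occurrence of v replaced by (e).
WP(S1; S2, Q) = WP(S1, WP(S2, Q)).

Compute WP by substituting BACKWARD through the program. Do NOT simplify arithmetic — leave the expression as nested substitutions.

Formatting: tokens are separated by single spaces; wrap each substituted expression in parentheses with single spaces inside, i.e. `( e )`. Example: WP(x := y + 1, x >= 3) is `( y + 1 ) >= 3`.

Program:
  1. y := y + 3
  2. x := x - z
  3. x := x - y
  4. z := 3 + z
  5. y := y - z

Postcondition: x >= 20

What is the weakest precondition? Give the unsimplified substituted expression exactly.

Answer: ( ( x - z ) - ( y + 3 ) ) >= 20

Derivation:
post: x >= 20
stmt 5: y := y - z  -- replace 0 occurrence(s) of y with (y - z)
  => x >= 20
stmt 4: z := 3 + z  -- replace 0 occurrence(s) of z with (3 + z)
  => x >= 20
stmt 3: x := x - y  -- replace 1 occurrence(s) of x with (x - y)
  => ( x - y ) >= 20
stmt 2: x := x - z  -- replace 1 occurrence(s) of x with (x - z)
  => ( ( x - z ) - y ) >= 20
stmt 1: y := y + 3  -- replace 1 occurrence(s) of y with (y + 3)
  => ( ( x - z ) - ( y + 3 ) ) >= 20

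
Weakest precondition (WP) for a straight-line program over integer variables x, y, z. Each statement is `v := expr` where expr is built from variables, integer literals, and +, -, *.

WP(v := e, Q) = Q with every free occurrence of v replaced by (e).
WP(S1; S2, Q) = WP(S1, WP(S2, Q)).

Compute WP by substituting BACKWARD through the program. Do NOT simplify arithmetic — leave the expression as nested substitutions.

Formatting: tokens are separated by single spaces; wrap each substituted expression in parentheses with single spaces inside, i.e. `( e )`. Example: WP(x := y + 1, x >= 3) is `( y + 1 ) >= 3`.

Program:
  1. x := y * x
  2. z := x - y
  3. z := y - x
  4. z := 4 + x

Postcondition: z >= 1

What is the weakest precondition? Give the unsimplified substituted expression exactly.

post: z >= 1
stmt 4: z := 4 + x  -- replace 1 occurrence(s) of z with (4 + x)
  => ( 4 + x ) >= 1
stmt 3: z := y - x  -- replace 0 occurrence(s) of z with (y - x)
  => ( 4 + x ) >= 1
stmt 2: z := x - y  -- replace 0 occurrence(s) of z with (x - y)
  => ( 4 + x ) >= 1
stmt 1: x := y * x  -- replace 1 occurrence(s) of x with (y * x)
  => ( 4 + ( y * x ) ) >= 1

Answer: ( 4 + ( y * x ) ) >= 1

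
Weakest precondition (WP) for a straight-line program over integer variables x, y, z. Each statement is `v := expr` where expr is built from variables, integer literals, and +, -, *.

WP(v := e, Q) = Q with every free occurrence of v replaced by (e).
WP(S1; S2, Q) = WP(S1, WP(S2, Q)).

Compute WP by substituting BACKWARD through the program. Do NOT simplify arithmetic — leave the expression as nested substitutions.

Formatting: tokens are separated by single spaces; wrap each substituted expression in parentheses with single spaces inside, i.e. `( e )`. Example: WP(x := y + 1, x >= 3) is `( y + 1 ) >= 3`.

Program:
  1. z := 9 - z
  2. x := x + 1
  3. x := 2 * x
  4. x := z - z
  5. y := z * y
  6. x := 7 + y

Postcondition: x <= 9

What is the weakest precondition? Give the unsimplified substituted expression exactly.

Answer: ( 7 + ( ( 9 - z ) * y ) ) <= 9

Derivation:
post: x <= 9
stmt 6: x := 7 + y  -- replace 1 occurrence(s) of x with (7 + y)
  => ( 7 + y ) <= 9
stmt 5: y := z * y  -- replace 1 occurrence(s) of y with (z * y)
  => ( 7 + ( z * y ) ) <= 9
stmt 4: x := z - z  -- replace 0 occurrence(s) of x with (z - z)
  => ( 7 + ( z * y ) ) <= 9
stmt 3: x := 2 * x  -- replace 0 occurrence(s) of x with (2 * x)
  => ( 7 + ( z * y ) ) <= 9
stmt 2: x := x + 1  -- replace 0 occurrence(s) of x with (x + 1)
  => ( 7 + ( z * y ) ) <= 9
stmt 1: z := 9 - z  -- replace 1 occurrence(s) of z with (9 - z)
  => ( 7 + ( ( 9 - z ) * y ) ) <= 9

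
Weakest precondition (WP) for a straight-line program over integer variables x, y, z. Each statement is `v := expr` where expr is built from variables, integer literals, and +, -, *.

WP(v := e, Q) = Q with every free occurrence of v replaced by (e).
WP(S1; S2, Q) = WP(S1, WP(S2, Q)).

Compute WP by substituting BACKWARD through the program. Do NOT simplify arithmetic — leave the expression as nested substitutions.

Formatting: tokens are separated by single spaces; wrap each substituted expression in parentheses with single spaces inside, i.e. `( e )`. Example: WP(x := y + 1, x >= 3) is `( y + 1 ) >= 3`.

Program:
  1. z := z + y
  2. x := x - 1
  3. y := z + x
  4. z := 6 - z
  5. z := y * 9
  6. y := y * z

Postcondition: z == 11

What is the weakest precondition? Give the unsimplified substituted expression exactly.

Answer: ( ( ( z + y ) + ( x - 1 ) ) * 9 ) == 11

Derivation:
post: z == 11
stmt 6: y := y * z  -- replace 0 occurrence(s) of y with (y * z)
  => z == 11
stmt 5: z := y * 9  -- replace 1 occurrence(s) of z with (y * 9)
  => ( y * 9 ) == 11
stmt 4: z := 6 - z  -- replace 0 occurrence(s) of z with (6 - z)
  => ( y * 9 ) == 11
stmt 3: y := z + x  -- replace 1 occurrence(s) of y with (z + x)
  => ( ( z + x ) * 9 ) == 11
stmt 2: x := x - 1  -- replace 1 occurrence(s) of x with (x - 1)
  => ( ( z + ( x - 1 ) ) * 9 ) == 11
stmt 1: z := z + y  -- replace 1 occurrence(s) of z with (z + y)
  => ( ( ( z + y ) + ( x - 1 ) ) * 9 ) == 11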